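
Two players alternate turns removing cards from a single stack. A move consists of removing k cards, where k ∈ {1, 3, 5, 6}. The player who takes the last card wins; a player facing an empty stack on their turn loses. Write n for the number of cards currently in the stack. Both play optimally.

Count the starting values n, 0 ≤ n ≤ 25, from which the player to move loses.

Compute win/loss labels from the base case upward. A position with no move is L. Any other position is W if it can reach an L in one move, else L.
n=0: no move → L
n=1: W (go to 0, an L position)
n=2: L (sole option 1(W) is W)
n=3: W (go to 2, an L position)
n=4: L (options 3(W), 1(W) are all W)
n=5: W (go to 4, an L position)
n=6: W (go to 0, an L position)
n=7: W (go to 4, an L position)
n=8: W (go to 2, an L position)
n=9: W (go to 4, an L position)
n=10: W (go to 4, an L position)
n=11: L (options 10(W), 8(W), 6(W), 5(W) are all W)
n=12: W (go to 11, an L position)
n=13: L (options 12(W), 10(W), 8(W), 7(W) are all W)
n=14: W (go to 13, an L position)
n=15: L (options 14(W), 12(W), 10(W), 9(W) are all W)
n=16: W (go to 15, an L position)
n=17: W (go to 11, an L position)
n=18: W (go to 15, an L position)
n=19: W (go to 13, an L position)
n=20: W (go to 15, an L position)
n=21: W (go to 15, an L position)
n=22: L (options 21(W), 19(W), 17(W), 16(W) are all W)
n=23: W (go to 22, an L position)
n=24: L (options 23(W), 21(W), 19(W), 18(W) are all W)
n=25: W (go to 24, an L position)
L entries with 0 ≤ n ≤ 25: n = 0, 2, 4, 11, 13, 15, 22, 24; that makes 8.

8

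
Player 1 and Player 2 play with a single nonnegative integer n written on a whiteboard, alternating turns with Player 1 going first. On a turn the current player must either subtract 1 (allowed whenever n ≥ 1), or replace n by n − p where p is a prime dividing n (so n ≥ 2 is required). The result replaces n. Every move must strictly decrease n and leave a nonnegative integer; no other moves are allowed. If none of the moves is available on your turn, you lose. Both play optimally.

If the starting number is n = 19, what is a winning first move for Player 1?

Move to 0.

Positions with no move are L. A position that does have a move is losing for the player to move precisely when every available move leads to a winning position for the opponent. Fill in the labels:
n=0: no move → L
n=1: W (go to 0, an L position)
n=2: W (go to 0, an L position)
n=3: W (go to 0, an L position)
n=4: L (options 2(W), 3(W) are all W)
n=5: W (go to 0, an L position)
n=6: W (go to 4, an L position)
n=7: W (go to 0, an L position)
n=8: L (options 6(W), 7(W) are all W)
n=9: W (go to 8, an L position)
n=10: W (go to 8, an L position)
n=11: W (go to 0, an L position)
n=12: L (options 9(W), 10(W), 11(W) are all W)
n=13: W (go to 0, an L position)
n=14: W (go to 12, an L position)
n=15: W (go to 12, an L position)
n=16: L (options 14(W), 15(W) are all W)
n=17: W (go to 0, an L position)
n=18: W (go to 16, an L position)
n=19: W (go to 0, an L position)
From 19, the L positions reachable in one move are: 0.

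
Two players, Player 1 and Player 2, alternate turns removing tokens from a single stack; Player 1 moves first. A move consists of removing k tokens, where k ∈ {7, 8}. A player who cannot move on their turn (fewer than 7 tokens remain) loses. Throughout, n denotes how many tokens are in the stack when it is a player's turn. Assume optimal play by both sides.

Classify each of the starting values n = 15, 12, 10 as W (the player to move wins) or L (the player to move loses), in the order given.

Compute win/loss labels from the base case upward. A position with no move is L. Any other position is W if it can reach an L in one move, else L.
n=0: no move → L
n=1: no move → L
n=2: no move → L
n=3: no move → L
n=4: no move → L
n=5: no move → L
n=6: no move → L
n=7: →0(L), so W
n=8: →1(L), so W
n=9: →2(L), so W
n=10: →3(L), so W
n=11: →4(L), so W
n=12: →5(L), so W
n=13: →6(L), so W
n=14: →6(L), so W
n=15: →8(W), 7(W) — all W, so L

15: L, 12: W, 10: W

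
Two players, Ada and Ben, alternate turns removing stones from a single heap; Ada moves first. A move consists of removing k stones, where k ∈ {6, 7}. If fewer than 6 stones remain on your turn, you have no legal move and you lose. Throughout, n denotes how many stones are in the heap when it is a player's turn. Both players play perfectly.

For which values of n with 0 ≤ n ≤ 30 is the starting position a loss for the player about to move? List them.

0, 1, 2, 3, 4, 5, 13, 14, 15, 16, 17, 18, 26, 27, 28, 29, 30

Compute win/loss labels from the base case upward. A position with no move is L. Any other position is W if it can reach an L in one move, else L.
n=0: no move → L
n=1: no move → L
n=2: no move → L
n=3: no move → L
n=4: no move → L
n=5: no move → L
n=6: can move to 0, which is L ⇒ W
n=7: can move to 1, which is L ⇒ W
n=8: can move to 2, which is L ⇒ W
n=9: can move to 3, which is L ⇒ W
n=10: can move to 4, which is L ⇒ W
n=11: can move to 5, which is L ⇒ W
n=12: can move to 5, which is L ⇒ W
n=13: moves to 7(W), 6(W); every one is W ⇒ L
n=14: moves to 8(W), 7(W); every one is W ⇒ L
n=15: moves to 9(W), 8(W); every one is W ⇒ L
n=16: moves to 10(W), 9(W); every one is W ⇒ L
n=17: moves to 11(W), 10(W); every one is W ⇒ L
n=18: moves to 12(W), 11(W); every one is W ⇒ L
n=19: can move to 13, which is L ⇒ W
n=20: can move to 14, which is L ⇒ W
n=21: can move to 15, which is L ⇒ W
n=22: can move to 16, which is L ⇒ W
n=23: can move to 17, which is L ⇒ W
n=24: can move to 18, which is L ⇒ W
n=25: can move to 18, which is L ⇒ W
n=26: moves to 20(W), 19(W); every one is W ⇒ L
n=27: moves to 21(W), 20(W); every one is W ⇒ L
n=28: moves to 22(W), 21(W); every one is W ⇒ L
n=29: moves to 23(W), 22(W); every one is W ⇒ L
n=30: moves to 24(W), 23(W); every one is W ⇒ L
Reading off the rows marked L gives the requested list; there are 17 such values of n.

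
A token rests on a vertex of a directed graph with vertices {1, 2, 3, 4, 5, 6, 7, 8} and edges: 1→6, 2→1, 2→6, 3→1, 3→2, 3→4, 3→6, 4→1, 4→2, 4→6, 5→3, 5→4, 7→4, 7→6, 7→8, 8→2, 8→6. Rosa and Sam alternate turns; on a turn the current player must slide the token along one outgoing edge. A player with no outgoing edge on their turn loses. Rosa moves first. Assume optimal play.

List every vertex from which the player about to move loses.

Label each position W (a win for the player to move) or L (a loss). A position with no legal move is L; any other position is W exactly when some move reaches an L, and L when every move reaches a W.
Every edge goes from a vertex to one that appears earlier in the order 6, 1, 2, 4, 3, 8, 5, 7, so processing vertices in that order labels each vertex after all of its successors.
6: no outgoing edge → L
1: reaches L-position 6 → W
2: reaches L-position 6 → W
4: reaches L-position 6 → W
3: reaches L-position 6 → W
8: reaches L-position 6 → W
5: only reaches 3(W), 4(W), all W → L
7: reaches L-position 6 → W
Reading off the rows marked L gives the requested list; there are 2 such vertices.

5, 6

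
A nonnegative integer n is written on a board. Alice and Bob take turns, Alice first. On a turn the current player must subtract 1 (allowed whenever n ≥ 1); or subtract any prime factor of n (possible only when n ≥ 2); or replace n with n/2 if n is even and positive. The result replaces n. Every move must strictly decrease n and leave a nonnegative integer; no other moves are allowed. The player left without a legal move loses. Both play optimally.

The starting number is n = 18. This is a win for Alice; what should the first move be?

Build the W/L table. Terminal = L. A non-terminal position is W if it has a move to some L; otherwise it is L.
n=0: no move → L
n=1: →0(L), so W
n=2: →0(L), so W
n=3: →0(L), so W
n=4: →2(W), 3(W) — all W, so L
n=5: →0(L), so W
n=6: →4(L), so W
n=7: →0(L), so W
n=8: →4(L), so W
n=9: →6(W), 8(W) — all W, so L
n=10: →9(L), so W
n=11: →0(L), so W
n=12: →9(L), so W
n=13: →0(L), so W
n=14: →7(W), 12(W), 13(W) — all W, so L
n=15: →14(L), so W
n=16: →14(L), so W
n=17: →0(L), so W
n=18: →9(L), so W
From 18, the L positions reachable in one move are: 9.

Move to 9.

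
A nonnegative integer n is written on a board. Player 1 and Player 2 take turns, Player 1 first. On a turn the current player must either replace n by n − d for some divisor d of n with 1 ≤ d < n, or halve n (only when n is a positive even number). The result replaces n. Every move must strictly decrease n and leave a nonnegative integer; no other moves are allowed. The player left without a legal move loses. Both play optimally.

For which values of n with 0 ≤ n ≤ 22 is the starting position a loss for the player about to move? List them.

Positions with no move are L. A position that does have a move is losing for the player to move precisely when every available move leads to a winning position for the opponent. Fill in the labels:
n=0: no move → L
n=1: no move → L
n=2: →1(L), so W
n=3: →2(W) only, which is W, so L
n=4: →3(L), so W
n=5: →4(W) only, which is W, so L
n=6: →3(L), so W
n=7: →6(W) only, which is W, so L
n=8: →7(L), so W
n=9: →6(W), 8(W) — all W, so L
n=10: →5(L), so W
n=11: →10(W) only, which is W, so L
n=12: →9(L), so W
n=13: →12(W) only, which is W, so L
n=14: →7(L), so W
n=15: →10(W), 12(W), 14(W) — all W, so L
n=16: →15(L), so W
n=17: →16(W) only, which is W, so L
n=18: →9(L), so W
n=19: →18(W) only, which is W, so L
n=20: →15(L), so W
n=21: →14(W), 18(W), 20(W) — all W, so L
n=22: →11(L), so W
Reading off the rows marked L gives the requested list; there are 12 such values of n.

0, 1, 3, 5, 7, 9, 11, 13, 15, 17, 19, 21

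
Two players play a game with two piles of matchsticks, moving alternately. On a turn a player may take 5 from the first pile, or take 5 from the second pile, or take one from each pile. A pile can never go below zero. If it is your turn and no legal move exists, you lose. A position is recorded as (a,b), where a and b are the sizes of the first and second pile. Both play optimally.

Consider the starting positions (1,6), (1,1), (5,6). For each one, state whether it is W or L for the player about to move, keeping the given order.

(1,6): L, (1,1): W, (5,6): L

Positions with no move are L. A position that does have a move is losing for the player to move precisely when every available move leads to a winning position for the opponent. Fill in the labels:
No move ever increases a pile, so every position that can arise here has a ≤ 5 and b ≤ 6; it is enough to label the cells with 0 ≤ a ≤ 5 and 0 ≤ b ≤ 6.
Every move lowers a or b (never raises either), so fill the grid row by row in increasing a, and left to right within a row: each cell's successors are then already labelled.
      b=0  b=1  b=2  b=3  b=4  b=5  b=6
a=0:    L    L    L    L    L    W    W
a=1:    L    W    W    W    W    W    L
a=2:    L    W    L    L    L    W    L
a=3:    L    W    L    W    W    W    L
a=4:    L    W    L    W    L    W    L
a=5:    W    W    W    W    W    W    L
Cells with no legal move (terminal, hence L): (0,0), (0,1), (0,2), (0,3), (0,4), (1,0), (2,0), (3,0), (4,0).
The remaining L cells, each justified by listing all of its moves:
(1,6): L (options (1,1)(W), (0,5)(W) are all W)
(2,2): L (sole option (1,1)(W) is W)
(2,3): L (sole option (1,2)(W) is W)
(2,4): L (sole option (1,3)(W) is W)
(2,6): L (options (2,1)(W), (1,5)(W) are all W)
(3,2): L (sole option (2,1)(W) is W)
(3,6): L (options (3,1)(W), (2,5)(W) are all W)
(4,2): L (sole option (3,1)(W) is W)
(4,4): L (sole option (3,3)(W) is W)
(4,6): L (options (4,1)(W), (3,5)(W) are all W)
(5,6): L (options (0,6)(W), (5,1)(W), (4,5)(W) are all W)
Every other cell has at least one move into one of the L cells above, so it is W.
(1,6): one of the L cells justified above, so L
(1,1): the move to (0,0) reaches an L cell, so W
(5,6): one of the L cells justified above, so L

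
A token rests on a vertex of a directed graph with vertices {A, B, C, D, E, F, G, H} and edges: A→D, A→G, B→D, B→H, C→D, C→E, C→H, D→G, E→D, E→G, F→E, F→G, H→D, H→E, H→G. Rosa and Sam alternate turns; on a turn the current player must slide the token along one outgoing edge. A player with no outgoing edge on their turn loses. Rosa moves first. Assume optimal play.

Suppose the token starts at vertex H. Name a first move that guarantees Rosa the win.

Label each position W (a win for the player to move) or L (a loss). A position with no legal move is L; any other position is W exactly when some move reaches an L, and L when every move reaches a W.
Every edge goes from a vertex to one that appears earlier in the order G, D, E, H, B, A, F, C, so processing vertices in that order labels each vertex after all of its successors.
G: no outgoing edge → L
D: →G(L), so W
E: →G(L), so W
H: →G(L), so W
B: →H(W), D(W) — all W, so L
A: →G(L), so W
F: →G(L), so W
C: →H(W), E(W), D(W) — all W, so L
From H, the L positions reachable in one move are: G.

Move to G.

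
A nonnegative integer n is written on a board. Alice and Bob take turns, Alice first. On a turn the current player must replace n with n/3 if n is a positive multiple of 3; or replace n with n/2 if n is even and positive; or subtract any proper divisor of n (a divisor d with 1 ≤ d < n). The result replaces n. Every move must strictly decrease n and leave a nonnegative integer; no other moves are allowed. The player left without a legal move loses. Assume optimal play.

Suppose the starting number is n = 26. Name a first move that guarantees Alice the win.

Move to 13.

Positions with no move are L. A position that does have a move is losing for the player to move precisely when every available move leads to a winning position for the opponent. Fill in the labels:
n=0: no move → L
n=1: no move → L
n=2: reaches L-position 1 → W
n=3: reaches L-position 1 → W
n=4: only reaches 2(W), 3(W), all W → L
n=5: reaches L-position 4 → W
n=6: reaches L-position 4 → W
n=7: only reaches 6(W), which is W → L
n=8: reaches L-position 4 → W
n=9: only reaches 3(W), 6(W), 8(W), all W → L
n=10: reaches L-position 9 → W
n=11: only reaches 10(W), which is W → L
n=12: reaches L-position 4 → W
n=13: only reaches 12(W), which is W → L
n=14: reaches L-position 7 → W
n=15: only reaches 5(W), 10(W), 12(W), 14(W), all W → L
n=16: reaches L-position 15 → W
n=17: only reaches 16(W), which is W → L
n=18: reaches L-position 9 → W
n=19: only reaches 18(W), which is W → L
n=20: reaches L-position 15 → W
n=21: reaches L-position 7 → W
n=22: reaches L-position 11 → W
n=23: only reaches 22(W), which is W → L
n=24: reaches L-position 23 → W
n=25: only reaches 20(W), 24(W), all W → L
n=26: reaches L-position 13 → W
From 26, the L positions reachable in one move are: 13, 25. Any move reaching one of these is winning.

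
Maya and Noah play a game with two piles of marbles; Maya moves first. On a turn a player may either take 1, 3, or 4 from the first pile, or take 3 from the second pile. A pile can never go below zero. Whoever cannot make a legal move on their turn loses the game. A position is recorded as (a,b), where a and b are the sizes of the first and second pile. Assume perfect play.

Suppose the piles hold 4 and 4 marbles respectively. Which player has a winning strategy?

Maya wins.

Positions with no move are L. A position that does have a move is losing for the player to move precisely when every available move leads to a winning position for the opponent. Fill in the labels:
No move ever increases a pile, so every position that can arise here has a ≤ 4 and b ≤ 4; it is enough to label the cells with 0 ≤ a ≤ 4 and 0 ≤ b ≤ 4.
Every move lowers a or b (never raises either), so fill the grid row by row in increasing a, and left to right within a row: each cell's successors are then already labelled.
      b=0  b=1  b=2  b=3  b=4
a=0:    L    L    L    W    W
a=1:    W    W    W    L    L
a=2:    L    L    L    W    W
a=3:    W    W    W    L    L
a=4:    W    W    W    W    W
Cells with no legal move (terminal, hence L): (0,0), (0,1), (0,2).
The remaining L cells, each justified by listing all of its moves:
(1,3): L (options (0,3)(W), (1,0)(W) are all W)
(1,4): L (options (0,4)(W), (1,1)(W) are all W)
(2,0): L (sole option (1,0)(W) is W)
(2,1): L (sole option (1,1)(W) is W)
(2,2): L (sole option (1,2)(W) is W)
(3,3): L (options (2,3)(W), (0,3)(W), (3,0)(W) are all W)
(3,4): L (options (2,4)(W), (0,4)(W), (3,1)(W) are all W)
Every other cell has at least one move into one of the L cells above, so it is W.
The starting position (4,4) is W: Maya should move to (3,4), handing over an L position.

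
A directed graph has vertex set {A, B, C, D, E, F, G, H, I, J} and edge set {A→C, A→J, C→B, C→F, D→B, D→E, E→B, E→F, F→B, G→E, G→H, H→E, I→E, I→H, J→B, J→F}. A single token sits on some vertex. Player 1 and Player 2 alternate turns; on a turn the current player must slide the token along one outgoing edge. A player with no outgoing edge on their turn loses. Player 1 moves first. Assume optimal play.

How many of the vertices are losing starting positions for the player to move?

Classify positions by backward induction: terminal positions (no move available) are L. From any other position, the mover wins iff some move reaches an L.
Every edge goes from a vertex to one that appears earlier in the order B, F, E, J, H, C, D, A, G, I, so processing vertices in that order labels each vertex after all of its successors.
B: no outgoing edge → L
F: can move to B, which is L ⇒ W
E: can move to B, which is L ⇒ W
J: can move to B, which is L ⇒ W
H: the only move is to E(W), a W ⇒ L
C: can move to B, which is L ⇒ W
D: can move to B, which is L ⇒ W
A: moves to C(W), J(W); every one is W ⇒ L
G: can move to H, which is L ⇒ W
I: can move to H, which is L ⇒ W
The L vertices are A, B, H; that is 3 in all.

3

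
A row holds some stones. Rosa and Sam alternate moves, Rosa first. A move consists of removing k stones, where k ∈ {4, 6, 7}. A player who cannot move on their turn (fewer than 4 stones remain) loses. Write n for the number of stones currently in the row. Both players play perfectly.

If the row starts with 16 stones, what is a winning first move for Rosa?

Remove 4, leaving 12.

Compute win/loss labels from the base case upward. A position with no move is L. Any other position is W if it can reach an L in one move, else L.
n=0: no move → L
n=1: no move → L
n=2: no move → L
n=3: no move → L
n=4: can move to 0, which is L ⇒ W
n=5: can move to 1, which is L ⇒ W
n=6: can move to 2, which is L ⇒ W
n=7: can move to 3, which is L ⇒ W
n=8: can move to 2, which is L ⇒ W
n=9: can move to 3, which is L ⇒ W
n=10: can move to 3, which is L ⇒ W
n=11: moves to 7(W), 5(W), 4(W); every one is W ⇒ L
n=12: moves to 8(W), 6(W), 5(W); every one is W ⇒ L
n=13: moves to 9(W), 7(W), 6(W); every one is W ⇒ L
n=14: moves to 10(W), 8(W), 7(W); every one is W ⇒ L
n=15: can move to 11, which is L ⇒ W
n=16: can move to 12, which is L ⇒ W
From 16, the L positions reachable in one move are: 12.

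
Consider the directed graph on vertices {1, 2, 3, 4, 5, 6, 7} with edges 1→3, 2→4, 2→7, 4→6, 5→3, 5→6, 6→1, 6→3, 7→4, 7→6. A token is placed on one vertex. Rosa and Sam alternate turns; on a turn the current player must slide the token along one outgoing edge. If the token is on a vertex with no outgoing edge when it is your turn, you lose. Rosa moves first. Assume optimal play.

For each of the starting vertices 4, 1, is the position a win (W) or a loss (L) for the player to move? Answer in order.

Label each position W (a win for the player to move) or L (a loss). A position with no legal move is L; any other position is W exactly when some move reaches an L, and L when every move reaches a W.
Every edge goes from a vertex to one that appears earlier in the order 3, 1, 6, 4, 5, 7, 2, so processing vertices in that order labels each vertex after all of its successors.
3: no outgoing edge → L
1: reaches L-position 3 → W
6: reaches L-position 3 → W
4: only reaches 6(W), which is W → L
5: reaches L-position 3 → W
7: reaches L-position 4 → W
2: reaches L-position 4 → W

4: L, 1: W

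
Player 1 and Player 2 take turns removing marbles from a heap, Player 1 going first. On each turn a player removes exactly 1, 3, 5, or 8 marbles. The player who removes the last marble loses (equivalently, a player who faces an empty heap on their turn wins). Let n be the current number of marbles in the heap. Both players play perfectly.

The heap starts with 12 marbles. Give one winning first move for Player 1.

Work bottom-up. With no move the player to move wins. Otherwise the position is W if at least one move leads to an L position for the opponent, and L if every move leads to a W.
n=0: no move; the opponent has just taken the last marble and therefore loses → W
n=1: only reaches 0(W), which is W → L
n=2: reaches L-position 1 → W
n=3: only reaches 2(W), 0(W), all W → L
n=4: reaches L-position 3 → W
n=5: only reaches 4(W), 2(W), 0(W), all W → L
n=6: reaches L-position 5 → W
n=7: only reaches 6(W), 4(W), 2(W), all W → L
n=8: reaches L-position 7 → W
n=9: reaches L-position 1 → W
n=10: reaches L-position 7 → W
n=11: reaches L-position 3 → W
n=12: reaches L-position 7 → W
From 12, the L positions reachable in one move are: 7.

Remove 5, leaving 7.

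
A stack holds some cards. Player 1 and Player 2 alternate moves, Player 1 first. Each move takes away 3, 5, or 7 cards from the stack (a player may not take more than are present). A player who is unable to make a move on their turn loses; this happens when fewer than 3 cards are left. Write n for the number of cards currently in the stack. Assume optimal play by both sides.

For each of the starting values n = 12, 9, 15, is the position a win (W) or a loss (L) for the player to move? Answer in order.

12: L, 9: W, 15: W

Compute win/loss labels from the base case upward. A position with no move is L. Any other position is W if it can reach an L in one move, else L.
n=0: no move → L
n=1: no move → L
n=2: no move → L
n=3: →0(L), so W
n=4: →1(L), so W
n=5: →2(L), so W
n=6: →1(L), so W
n=7: →2(L), so W
n=8: →1(L), so W
n=9: →2(L), so W
n=10: →7(W), 5(W), 3(W) — all W, so L
n=11: →8(W), 6(W), 4(W) — all W, so L
n=12: →9(W), 7(W), 5(W) — all W, so L
n=13: →10(L), so W
n=14: →11(L), so W
n=15: →12(L), so W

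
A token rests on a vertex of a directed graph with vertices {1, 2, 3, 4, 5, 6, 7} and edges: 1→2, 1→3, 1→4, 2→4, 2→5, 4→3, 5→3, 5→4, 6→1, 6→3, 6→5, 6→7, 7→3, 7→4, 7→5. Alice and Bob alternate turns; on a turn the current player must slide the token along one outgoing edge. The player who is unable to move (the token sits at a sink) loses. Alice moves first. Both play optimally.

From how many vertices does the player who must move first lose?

Classify positions by backward induction: terminal positions (no move available) are L. From any other position, the mover wins iff some move reaches an L.
Every edge goes from a vertex to one that appears earlier in the order 3, 4, 5, 7, 2, 1, 6, so processing vertices in that order labels each vertex after all of its successors.
3: no outgoing edge → L
4: W (go to 3, an L position)
5: W (go to 3, an L position)
7: W (go to 3, an L position)
2: L (options 5(W), 4(W) are all W)
1: W (go to 2, an L position)
6: W (go to 3, an L position)
The L vertices are 2, 3; that is 2 in all.

2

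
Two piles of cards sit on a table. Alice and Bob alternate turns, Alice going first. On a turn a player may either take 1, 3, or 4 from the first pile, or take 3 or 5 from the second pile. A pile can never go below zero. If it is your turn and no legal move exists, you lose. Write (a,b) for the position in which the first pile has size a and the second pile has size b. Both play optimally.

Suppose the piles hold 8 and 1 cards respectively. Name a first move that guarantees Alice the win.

Classify positions by backward induction: terminal positions (no move available) are L. From any other position, the mover wins iff some move reaches an L.
No move ever increases a pile, so every position that can arise here has a ≤ 8 and b ≤ 1; it is enough to label the cells with 0 ≤ a ≤ 8 and 0 ≤ b ≤ 1.
Every move lowers a or b (never raises either), so fill the grid row by row in increasing a, and left to right within a row: each cell's successors are then already labelled.
      b=0  b=1
a=0:    L    L
a=1:    W    W
a=2:    L    L
a=3:    W    W
a=4:    W    W
a=5:    W    W
a=6:    W    W
a=7:    L    L
a=8:    W    W
Cells with no legal move (terminal, hence L): (0,0), (0,1).
The remaining L cells, each justified by listing all of its moves:
(2,0): →(1,0)(W) only, which is W, so L
(2,1): →(1,1)(W) only, which is W, so L
(7,0): →(6,0)(W), (4,0)(W), (3,0)(W) — all W, so L
(7,1): →(6,1)(W), (4,1)(W), (3,1)(W) — all W, so L
Every other cell has at least one move into one of the L cells above, so it is W.
From (8,1), the L positions reachable in one move are: (7,1).

Move to (7,1).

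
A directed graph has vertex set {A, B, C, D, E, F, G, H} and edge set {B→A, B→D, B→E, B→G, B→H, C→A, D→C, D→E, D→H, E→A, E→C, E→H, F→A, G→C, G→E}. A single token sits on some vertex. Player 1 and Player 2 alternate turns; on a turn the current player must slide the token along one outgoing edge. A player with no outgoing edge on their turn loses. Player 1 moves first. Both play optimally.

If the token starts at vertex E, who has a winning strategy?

Work bottom-up. With no move the player to move loses. Otherwise the position is W if at least one move leads to an L position for the opponent, and L if every move leads to a W.
Every edge goes from a vertex to one that appears earlier in the order A, H, C, E, F, G, D, B, so processing vertices in that order labels each vertex after all of its successors.
A: no outgoing edge → L
H: no outgoing edge → L
C: →A(L), so W
E: →H(L), so W
F: →A(L), so W
G: →E(W), C(W) — all W, so L
D: →H(L), so W
B: →G(L), so W
The starting position E is W: Player 1 should move to H, handing over an L position.

Player 1 wins.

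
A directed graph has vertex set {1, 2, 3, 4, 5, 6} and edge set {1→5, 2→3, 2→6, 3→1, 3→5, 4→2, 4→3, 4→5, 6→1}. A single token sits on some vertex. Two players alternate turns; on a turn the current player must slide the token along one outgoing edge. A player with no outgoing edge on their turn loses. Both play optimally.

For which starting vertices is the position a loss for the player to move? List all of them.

Use the standard recursion: the mover loses at a terminal position; elsewhere, the mover wins exactly when some move hands the opponent an L position.
Every edge goes from a vertex to one that appears earlier in the order 5, 1, 3, 6, 2, 4, so processing vertices in that order labels each vertex after all of its successors.
5: no outgoing edge → L
1: reaches L-position 5 → W
3: reaches L-position 5 → W
6: only reaches 1(W), which is W → L
2: reaches L-position 6 → W
4: reaches L-position 5 → W
The losing starting vertices are exactly the entries labelled L in this table (2 of them).

5, 6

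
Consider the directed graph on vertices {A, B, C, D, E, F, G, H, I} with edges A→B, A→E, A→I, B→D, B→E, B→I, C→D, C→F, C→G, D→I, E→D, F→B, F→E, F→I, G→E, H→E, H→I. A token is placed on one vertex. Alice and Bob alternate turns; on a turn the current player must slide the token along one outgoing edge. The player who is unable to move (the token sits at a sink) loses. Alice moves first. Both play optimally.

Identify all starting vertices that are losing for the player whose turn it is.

Use the standard recursion: the mover loses at a terminal position; elsewhere, the mover wins exactly when some move hands the opponent an L position.
Every edge goes from a vertex to one that appears earlier in the order I, D, E, B, H, G, F, A, C, so processing vertices in that order labels each vertex after all of its successors.
I: no outgoing edge → L
D: →I(L), so W
E: →D(W) only, which is W, so L
B: →E(L), so W
H: →E(L), so W
G: →E(L), so W
F: →E(L), so W
A: →E(L), so W
C: →F(W), G(W), D(W) — all W, so L
Reading off the rows marked L gives the requested list; there are 3 such vertices.

C, E, I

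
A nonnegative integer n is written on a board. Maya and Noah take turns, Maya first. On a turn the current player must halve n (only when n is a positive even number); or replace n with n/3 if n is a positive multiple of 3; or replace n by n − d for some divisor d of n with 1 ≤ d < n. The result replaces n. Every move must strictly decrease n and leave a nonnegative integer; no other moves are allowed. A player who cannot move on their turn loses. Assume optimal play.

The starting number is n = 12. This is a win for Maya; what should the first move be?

Move to 4.

Use the standard recursion: the mover loses at a terminal position; elsewhere, the mover wins exactly when some move hands the opponent an L position.
n=0: no move → L
n=1: no move → L
n=2: reaches L-position 1 → W
n=3: reaches L-position 1 → W
n=4: only reaches 2(W), 3(W), all W → L
n=5: reaches L-position 4 → W
n=6: reaches L-position 4 → W
n=7: only reaches 6(W), which is W → L
n=8: reaches L-position 4 → W
n=9: only reaches 3(W), 6(W), 8(W), all W → L
n=10: reaches L-position 9 → W
n=11: only reaches 10(W), which is W → L
n=12: reaches L-position 4 → W
From 12, the L positions reachable in one move are: 4, 9, 11. Any move reaching one of these is winning.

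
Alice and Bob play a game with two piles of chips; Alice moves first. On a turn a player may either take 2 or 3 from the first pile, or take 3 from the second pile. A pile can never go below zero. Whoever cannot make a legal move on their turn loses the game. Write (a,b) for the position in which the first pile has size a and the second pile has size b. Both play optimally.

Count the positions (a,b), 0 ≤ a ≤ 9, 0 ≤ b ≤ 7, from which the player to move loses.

Use the standard recursion: the mover loses at a terminal position; elsewhere, the mover wins exactly when some move hands the opponent an L position.
Every move lowers a or b (never raises either), so fill the grid row by row in increasing a, and left to right within a row: each cell's successors are then already labelled.
      b=0  b=1  b=2  b=3  b=4  b=5  b=6  b=7
a=0:    L    L    L    W    W    W    L    L
a=1:    L    L    L    W    W    W    L    L
a=2:    W    W    W    L    L    L    W    W
a=3:    W    W    W    L    L    L    W    W
a=4:    W    W    W    W    W    W    W    W
a=5:    L    L    L    W    W    W    L    L
a=6:    L    L    L    W    W    W    L    L
a=7:    W    W    W    L    L    L    W    W
a=8:    W    W    W    L    L    L    W    W
a=9:    W    W    W    W    W    W    W    W
Cells with no legal move (terminal, hence L): (0,0), (0,1), (0,2), (1,0), (1,1), (1,2).
The remaining L cells, each justified by listing all of its moves:
(0,6): L (sole option (0,3)(W) is W)
(0,7): L (sole option (0,4)(W) is W)
(1,6): L (sole option (1,3)(W) is W)
(1,7): L (sole option (1,4)(W) is W)
(2,3): L (options (0,3)(W), (2,0)(W) are all W)
(2,4): L (options (0,4)(W), (2,1)(W) are all W)
(2,5): L (options (0,5)(W), (2,2)(W) are all W)
(3,3): L (options (1,3)(W), (0,3)(W), (3,0)(W) are all W)
(3,4): L (options (1,4)(W), (0,4)(W), (3,1)(W) are all W)
(3,5): L (options (1,5)(W), (0,5)(W), (3,2)(W) are all W)
(5,0): L (options (3,0)(W), (2,0)(W) are all W)
(5,1): L (options (3,1)(W), (2,1)(W) are all W)
(5,2): L (options (3,2)(W), (2,2)(W) are all W)
(5,6): L (options (3,6)(W), (2,6)(W), (5,3)(W) are all W)
(5,7): L (options (3,7)(W), (2,7)(W), (5,4)(W) are all W)
(6,0): L (options (4,0)(W), (3,0)(W) are all W)
(6,1): L (options (4,1)(W), (3,1)(W) are all W)
(6,2): L (options (4,2)(W), (3,2)(W) are all W)
(6,6): L (options (4,6)(W), (3,6)(W), (6,3)(W) are all W)
(6,7): L (options (4,7)(W), (3,7)(W), (6,4)(W) are all W)
(7,3): L (options (5,3)(W), (4,3)(W), (7,0)(W) are all W)
(7,4): L (options (5,4)(W), (4,4)(W), (7,1)(W) are all W)
(7,5): L (options (5,5)(W), (4,5)(W), (7,2)(W) are all W)
(8,3): L (options (6,3)(W), (5,3)(W), (8,0)(W) are all W)
(8,4): L (options (6,4)(W), (5,4)(W), (8,1)(W) are all W)
(8,5): L (options (6,5)(W), (5,5)(W), (8,2)(W) are all W)
Every other cell has at least one move into one of the L cells above, so it is W.
L cells per row: a=0: 5, a=1: 5, a=2: 3, a=3: 3, a=4: 0, a=5: 5, a=6: 5, a=7: 3, a=8: 3, a=9: 0; total 32.

32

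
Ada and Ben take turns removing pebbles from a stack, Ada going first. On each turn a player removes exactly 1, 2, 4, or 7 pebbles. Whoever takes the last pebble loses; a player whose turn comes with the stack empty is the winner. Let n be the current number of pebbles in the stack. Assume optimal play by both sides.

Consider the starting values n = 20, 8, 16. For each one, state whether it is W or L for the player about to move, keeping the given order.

20: W, 8: W, 16: L

Build the W/L table. Terminal = W. A non-terminal position is W if it has a move to some L; otherwise it is L.
n=0: no move; the opponent has just taken the last pebble and therefore loses → W
n=1: only reaches 0(W), which is W → L
n=2: reaches L-position 1 → W
n=3: reaches L-position 1 → W
n=4: only reaches 3(W), 2(W), 0(W), all W → L
n=5: reaches L-position 4 → W
n=6: reaches L-position 4 → W
n=7: only reaches 6(W), 5(W), 3(W), 0(W), all W → L
n=8: reaches L-position 7 → W
n=9: reaches L-position 7 → W
n=10: only reaches 9(W), 8(W), 6(W), 3(W), all W → L
n=11: reaches L-position 10 → W
n=12: reaches L-position 10 → W
n=13: only reaches 12(W), 11(W), 9(W), 6(W), all W → L
n=14: reaches L-position 13 → W
n=15: reaches L-position 13 → W
n=16: only reaches 15(W), 14(W), 12(W), 9(W), all W → L
n=17: reaches L-position 16 → W
n=18: reaches L-position 16 → W
n=19: only reaches 18(W), 17(W), 15(W), 12(W), all W → L
n=20: reaches L-position 19 → W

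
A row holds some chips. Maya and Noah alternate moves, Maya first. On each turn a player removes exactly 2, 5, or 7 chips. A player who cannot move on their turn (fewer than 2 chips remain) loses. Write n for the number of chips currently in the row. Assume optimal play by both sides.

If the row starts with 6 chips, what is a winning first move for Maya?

Work bottom-up. With no move the player to move loses. Otherwise the position is W if at least one move leads to an L position for the opponent, and L if every move leads to a W.
n=0: no move → L
n=1: no move → L
n=2: →0(L), so W
n=3: →1(L), so W
n=4: →2(W) only, which is W, so L
n=5: →0(L), so W
n=6: →4(L), so W
From 6, the L positions reachable in one move are: 4, 1. Any move reaching one of these is winning.

Remove 2, leaving 4.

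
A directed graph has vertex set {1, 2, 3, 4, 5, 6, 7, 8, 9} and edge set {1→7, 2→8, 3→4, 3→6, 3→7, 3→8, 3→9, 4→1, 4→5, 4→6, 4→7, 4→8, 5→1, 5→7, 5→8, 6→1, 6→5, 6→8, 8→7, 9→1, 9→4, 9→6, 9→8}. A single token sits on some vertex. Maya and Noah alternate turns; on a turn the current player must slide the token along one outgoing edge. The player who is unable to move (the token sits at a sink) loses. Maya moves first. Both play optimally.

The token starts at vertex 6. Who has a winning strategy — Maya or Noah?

Classify positions by backward induction: terminal positions (no move available) are L. From any other position, the mover wins iff some move reaches an L.
Every edge goes from a vertex to one that appears earlier in the order 7, 1, 8, 5, 6, 4, 9, 3, 2, so processing vertices in that order labels each vertex after all of its successors.
7: no outgoing edge → L
1: W (go to 7, an L position)
8: W (go to 7, an L position)
5: W (go to 7, an L position)
6: L (options 5(W), 8(W), 1(W) are all W)
4: W (go to 6, an L position)
9: W (go to 6, an L position)
3: W (go to 6, an L position)
2: L (sole option 8(W) is W)
The starting position 6 is L: whatever Maya does, the opponent receives a W position.

Noah wins.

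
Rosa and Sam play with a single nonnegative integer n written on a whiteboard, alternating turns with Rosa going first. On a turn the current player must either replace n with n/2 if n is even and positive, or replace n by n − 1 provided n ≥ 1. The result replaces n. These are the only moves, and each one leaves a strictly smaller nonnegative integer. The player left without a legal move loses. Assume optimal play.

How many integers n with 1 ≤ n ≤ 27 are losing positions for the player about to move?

Positions with no move are L. A position that does have a move is losing for the player to move precisely when every available move leads to a winning position for the opponent. Fill in the labels:
n=0: no move → L
n=1: →0(L), so W
n=2: →1(W) only, which is W, so L
n=3: →2(L), so W
n=4: →2(L), so W
n=5: →4(W) only, which is W, so L
n=6: →5(L), so W
n=7: →6(W) only, which is W, so L
n=8: →7(L), so W
n=9: →8(W) only, which is W, so L
n=10: →5(L), so W
n=11: →10(W) only, which is W, so L
n=12: →11(L), so W
n=13: →12(W) only, which is W, so L
n=14: →7(L), so W
n=15: →14(W) only, which is W, so L
n=16: →15(L), so W
n=17: →16(W) only, which is W, so L
n=18: →9(L), so W
n=19: →18(W) only, which is W, so L
n=20: →19(L), so W
n=21: →20(W) only, which is W, so L
n=22: →11(L), so W
n=23: →22(W) only, which is W, so L
n=24: →23(L), so W
n=25: →24(W) only, which is W, so L
n=26: →13(L), so W
n=27: →26(W) only, which is W, so L
L entries with 1 ≤ n ≤ 27 (n=0 is outside the asked range and is not counted): n = 2, 5, 7, 9, 11, 13, 15, 17, 19, 21, 23, 25, 27; that makes 13.

13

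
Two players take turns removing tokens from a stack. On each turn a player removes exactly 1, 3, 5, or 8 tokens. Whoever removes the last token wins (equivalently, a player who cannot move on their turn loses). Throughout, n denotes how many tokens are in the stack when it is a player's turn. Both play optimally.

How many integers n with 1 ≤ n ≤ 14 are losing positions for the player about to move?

Build the W/L table. Terminal = L. A non-terminal position is W if it has a move to some L; otherwise it is L.
n=0: no move → L
n=1: W (go to 0, an L position)
n=2: L (sole option 1(W) is W)
n=3: W (go to 2, an L position)
n=4: L (options 3(W), 1(W) are all W)
n=5: W (go to 4, an L position)
n=6: L (options 5(W), 3(W), 1(W) are all W)
n=7: W (go to 6, an L position)
n=8: W (go to 0, an L position)
n=9: W (go to 6, an L position)
n=10: W (go to 2, an L position)
n=11: W (go to 6, an L position)
n=12: W (go to 4, an L position)
n=13: L (options 12(W), 10(W), 8(W), 5(W) are all W)
n=14: W (go to 13, an L position)
L entries with 1 ≤ n ≤ 14 (n=0 is outside the asked range and is not counted): n = 2, 4, 6, 13; that makes 4.

4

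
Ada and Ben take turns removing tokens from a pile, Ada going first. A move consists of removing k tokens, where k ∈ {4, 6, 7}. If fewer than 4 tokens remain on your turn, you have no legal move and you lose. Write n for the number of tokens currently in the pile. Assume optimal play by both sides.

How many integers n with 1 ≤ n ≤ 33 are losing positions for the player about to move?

12

Use the standard recursion: the mover loses at a terminal position; elsewhere, the mover wins exactly when some move hands the opponent an L position.
n=0: no move → L
n=1: no move → L
n=2: no move → L
n=3: no move → L
n=4: W (go to 0, an L position)
n=5: W (go to 1, an L position)
n=6: W (go to 2, an L position)
n=7: W (go to 3, an L position)
n=8: W (go to 2, an L position)
n=9: W (go to 3, an L position)
n=10: W (go to 3, an L position)
n=11: L (options 7(W), 5(W), 4(W) are all W)
n=12: L (options 8(W), 6(W), 5(W) are all W)
n=13: L (options 9(W), 7(W), 6(W) are all W)
n=14: L (options 10(W), 8(W), 7(W) are all W)
n=15: W (go to 11, an L position)
n=16: W (go to 12, an L position)
n=17: W (go to 13, an L position)
n=18: W (go to 14, an L position)
n=19: W (go to 13, an L position)
n=20: W (go to 14, an L position)
n=21: W (go to 14, an L position)
n=22: L (options 18(W), 16(W), 15(W) are all W)
n=23: L (options 19(W), 17(W), 16(W) are all W)
n=24: L (options 20(W), 18(W), 17(W) are all W)
n=25: L (options 21(W), 19(W), 18(W) are all W)
n=26: W (go to 22, an L position)
n=27: W (go to 23, an L position)
n=28: W (go to 24, an L position)
n=29: W (go to 25, an L position)
n=30: W (go to 24, an L position)
n=31: W (go to 25, an L position)
n=32: W (go to 25, an L position)
n=33: L (options 29(W), 27(W), 26(W) are all W)
L entries with 1 ≤ n ≤ 33 (n=0 is outside the asked range and is not counted): n = 1, 2, 3, 11, 12, 13, 14, 22, 23, 24, 25, 33; that makes 12.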